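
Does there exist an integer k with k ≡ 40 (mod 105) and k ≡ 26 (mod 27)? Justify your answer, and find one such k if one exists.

Reduce both congruences modulo 3, which divides 105 and 27: they say k ≡ 40 (mod 3) and k ≡ 26 (mod 3).
But 40 mod 3 = 1 while 26 mod 3 = 2, a contradiction.
So no integer satisfies both congruences.

No such integer exists.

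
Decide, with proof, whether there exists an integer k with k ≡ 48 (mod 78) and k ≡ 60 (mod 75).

The moduli are not coprime: gcd(78, 75) = 3. Compatibility requires 3 ∣ (60 − 48) = 12, which holds, so solutions exist.
The integers ≡ 48 (mod 78) are 48, 126, 204, 282, 360, …; their remainders mod 75 are 48, 51, 54, 57, 60, so k = 360 is the first that is ≡ 60 (mod 75).
Indeed 360 ≡ 48 (mod 78) and 360 ≡ 60 (mod 75).

k = 360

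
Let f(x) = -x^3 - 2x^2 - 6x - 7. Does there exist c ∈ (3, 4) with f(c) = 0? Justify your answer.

Evaluate at the endpoints: f(3) = -70, f(4) = -127 — same sign (negative).
f'(x) = -3x^2 - 4x - 6 has discriminant (-4)² − 4·(-3)·(-6) = -56 < 0, so f' has no real roots and is negative for every real x.
Hence f is strictly decreasing on ℝ, and in particular on [3, 4]. A strictly monotone function with same-sign endpoint values stays negative on the whole interval, so f has no zero in (3, 4).

No.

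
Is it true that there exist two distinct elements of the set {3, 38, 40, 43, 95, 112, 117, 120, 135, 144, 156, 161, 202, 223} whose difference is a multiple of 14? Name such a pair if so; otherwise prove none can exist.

No such pair exists.

Reduce each element modulo 14: 3↦3, 38↦10, 40↦12, 43↦1, 95↦11, 112↦0, 117↦5, 120↦8, 135↦9, 144↦4, 156↦2, 161↦7, 202↦6, 223↦13.
All 14 residues are distinct, so no two elements differ by a multiple of 14.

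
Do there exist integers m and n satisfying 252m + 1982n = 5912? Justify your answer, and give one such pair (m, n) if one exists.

m = 983, n = -122

Every value of 252m + 1982n is a multiple of gcd(252, 1982) = 2; since 2 ∣ 5912, solutions exist.
Dividing through by 2 reduces the equation to 126m + 991n = 2956.
Run the Euclidean algorithm on 991 and 126: 991 = 7·126 + 109, 126 = 1·109 + 17, 109 = 6·17 + 7, 17 = 2·7 + 3, 7 = 2·3 + 1, 3 = 3·1 + 0.
Working back up the chain: 1 = 7 − 2·3 = 7 − 2·(17 − 2·7) = −2·17 + 5·7 = −2·17 + 5·(109 − 6·17) = 5·109 − 32·17 = 5·109 − 32·(126 − 1·109) = −32·126 + 37·109 = −32·126 + 37·(991 − 7·126) = 37·991 − 291·126. So 126·(-291) + 991·37 = 1.
Scaling by 2956 gives the particular solution (m, n) = (-860196, 109372).
Adding 869·991 to m and subtracting 869·126 from n gives the tidier solution (983, -122).
Indeed 252·983 + 1982·(-122) = 247716 − 241804 = 5912.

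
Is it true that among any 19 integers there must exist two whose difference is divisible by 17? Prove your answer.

There are exactly 17 possible remainders on division by 17.
With 19 integers and only 17 classes, the pigeonhole principle forces two of them, say a and b, into the same class.
Their difference a − b is then a multiple of 17.

Yes, this is always true.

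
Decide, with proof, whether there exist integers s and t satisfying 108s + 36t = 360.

Since gcd(108, 36) = 36 and 360 = 36·10, Bézout's identity guarantees a solution.
Dividing through by 36 reduces the equation to 3s + 1t = 10.
With a unit coefficient on t, (s, t) = (0, 10) is an immediate solution.
Indeed 108·0 + 36·10 = 0 + 360 = 360.

s = 0, t = 10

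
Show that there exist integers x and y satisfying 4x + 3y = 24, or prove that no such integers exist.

x = 0, y = 8

Since gcd(4, 3) = 1, every integer is an integer combination of 4 and 3.
Euclidean algorithm: 4 = 1·3 + 1, 3 = 3·1 + 0.
Working back up the chain: 1 = 4 − 1·3. So 4·1 + 3·(-1) = 1.
Multiplying through by 24: x = 1·24 = 24, y = (-1)·24 = -24 is a solution.
The general solution is x = 24 + 3k, y = -24 − 4k; taking k = -8 gives the smaller pair x = 0, y = 8.
Indeed 4·0 + 3·8 = 0 + 24 = 24.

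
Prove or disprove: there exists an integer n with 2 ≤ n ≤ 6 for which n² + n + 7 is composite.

At n = 4: 4² + 4 + 7 = 27 = 3·9, which is composite.

n = 4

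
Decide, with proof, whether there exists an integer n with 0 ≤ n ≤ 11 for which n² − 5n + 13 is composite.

n = 4

At n = 4: 4² − 5·4 + 13 = 9 = 3·3, which is composite.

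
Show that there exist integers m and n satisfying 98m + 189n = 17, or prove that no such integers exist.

Both 98 and 189 are divisible by gcd(98, 189) = 7, hence so is any combination 98m + 189n.
However 17 leaves remainder 3 on division by 7.
Therefore 98m + 189n = 17 has no solution in integers.

There are no such integers.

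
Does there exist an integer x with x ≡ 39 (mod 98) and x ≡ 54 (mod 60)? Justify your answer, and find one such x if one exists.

Reduce both congruences modulo 2, which divides 98 and 60: they say x ≡ 39 (mod 2) and x ≡ 54 (mod 2).
These are incompatible: 39 − 54 = -15 is not divisible by 2.
So no integer satisfies both congruences.

No, no such integer exists.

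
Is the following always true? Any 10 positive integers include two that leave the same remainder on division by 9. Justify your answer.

Each integer lies in one of the 9 residue classes modulo 9.
Placing 10 integers into 9 classes, some class receives at least two — say a and b.
So a and b have equal remainders mod 9, which is exactly what was to be shown.

Yes, this is always true.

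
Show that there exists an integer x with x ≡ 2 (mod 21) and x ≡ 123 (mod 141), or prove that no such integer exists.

Reduce both congruences modulo 3, which divides 21 and 141: they say x ≡ 2 (mod 3) and x ≡ 123 (mod 3).
However 2 ≡ 2 and 123 ≡ 0 (mod 3), and 2 ≠ 0.
Hence the system has no solution.

No such integer exists.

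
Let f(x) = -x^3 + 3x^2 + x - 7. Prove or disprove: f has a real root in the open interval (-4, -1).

Yes, f has a root in the interval.

f(-4) = 101 and f(-1) = -4, which have opposite signs.
Since f is a polynomial it is continuous on [-4, -1].
By the Intermediate Value Theorem f must vanish at some point of (-4, -1).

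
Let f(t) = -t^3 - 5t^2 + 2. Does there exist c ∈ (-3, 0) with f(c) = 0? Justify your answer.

f(-3) = -16 and f(0) = 2, which have opposite signs.
Since f is a polynomial it is continuous on [-3, 0].
The Intermediate Value Theorem then guarantees some c ∈ (-3, 0) with f(c) = 0.

Yes, such a c exists.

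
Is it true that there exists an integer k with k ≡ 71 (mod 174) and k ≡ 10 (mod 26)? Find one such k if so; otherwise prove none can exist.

There is no such integer.

gcd(174, 26) = 2. If k ≡ 71 (mod 174) and k ≡ 10 (mod 26), then k ≡ 71 (mod 2) and k ≡ 10 (mod 2).
But 71 mod 2 = 1 while 10 mod 2 = 0, a contradiction.
Hence the system has no solution.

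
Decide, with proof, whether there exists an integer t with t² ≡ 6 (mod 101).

Take t = 39. Then 39² = 1521 = 15·101 + 6, so 39² ≡ 6 (mod 101).

t = 39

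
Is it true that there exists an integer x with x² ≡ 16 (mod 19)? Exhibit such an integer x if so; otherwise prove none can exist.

Take x = 15. Then 15² = 225 = 11·19 + 16, so 15² ≡ 16 (mod 19).

x = 15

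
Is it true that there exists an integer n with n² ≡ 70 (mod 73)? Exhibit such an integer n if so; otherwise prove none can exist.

n = 17

n = 17 works: 17² = 289, and 289 − 70 = 219 = 3·73.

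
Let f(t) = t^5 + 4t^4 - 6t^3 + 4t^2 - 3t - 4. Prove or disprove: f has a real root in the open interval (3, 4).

The endpoint values f(3) = 428 and f(4) = 1712 are both positive. Claim: f(t) > 0 for every t in (3, 4).
Shift to the endpoint 3: with t = 3 + u (0 < u < 1), one computes f(3 + u) = u^5 + 19u^4 + 132u^3 + 436u^2 + 696u + 428.
The nonzero coefficients here are all positive, so for u > 0 every term is positive (or zero), and the constant term 428 is strictly positive.
So f is strictly positive on (3, 4); no root exists in the interval.

No such root exists.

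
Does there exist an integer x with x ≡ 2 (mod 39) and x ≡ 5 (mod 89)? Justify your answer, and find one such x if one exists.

x = 1874

gcd(39, 89) = 1, so the Chinese Remainder Theorem guarantees exactly one residue class mod 3471 satisfying both.
Write x = 2 + 39t and require 2 + 39t ≡ 5 (mod 89), i.e. 39t ≡ 3 (mod 89).
Invert 39 mod 89 by the Euclidean algorithm: 89 = 2·39 + 11, 39 = 3·11 + 6, 11 = 1·6 + 5, 6 = 1·5 + 1, 5 = 5·1 + 0; back-substituting, 1 = 6 − 1·5 = 6 − (11 − 1·6) = −11 + 2·6 = −11 + 2·(39 − 3·11) = 2·39 − 7·11 = 2·39 − 7·(89 − 2·39) = −7·89 + 16·39. Hence 39·16 ≡ 1, so 39⁻¹ ≡ 16 (mod 89).
Therefore t ≡ 16·3 = 48 (mod 89).
Taking t = 48 gives x = 2 + 39·48 = 1874.
Verify: 1874 = 48·39 + 2 and 1874 = 21·89 + 5. ✓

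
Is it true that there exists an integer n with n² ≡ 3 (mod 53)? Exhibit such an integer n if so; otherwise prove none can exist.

There is no such integer.

Apply Euler's criterion with the prime 53: 3 is a quadratic residue iff 3^26 ≡ 1 (mod 53), and a non-residue iff it is ≡ −1.
Repeated squaring mod 53: 3^2 = 9 ≡ 9; 3^4 ≡ 9² = 81 ≡ 28; 3^8 ≡ 28² = 784 ≡ 42; 3^16 ≡ 42² = 1764 ≡ 15.
Since 26 = 16 + 8 + 2, 3^26 ≡ 15 · 42 · 9; multiplying out mod 53: 15·42 = 630 ≡ 47, then 47·9 = 423 ≡ 52. Thus 3^26 ≡ 52 ≡ −1 (mod 53).
The value −1 means 3 is a non-residue modulo 53, so n² ≡ 3 (mod 53) is impossible.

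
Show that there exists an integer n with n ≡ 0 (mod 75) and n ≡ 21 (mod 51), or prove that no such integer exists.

Here gcd(75, 51) = 3, and both 0 and 21 leave remainder 0 mod 3, so the system is consistent.
Step through n = 0, 0 + 75, 0 + 2·75, …: the values 0, 75, 150, 225 reduce mod 51 to 0, 24, 48, 21. The value 225 hits 21.
Check: 225 mod 75 = 0, 225 mod 51 = 21. ✓

n = 225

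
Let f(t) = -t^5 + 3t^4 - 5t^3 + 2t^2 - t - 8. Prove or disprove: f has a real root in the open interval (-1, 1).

Yes, f has a root in the interval.

f(-1) = 4 and f(1) = -10, which have opposite signs.
As a polynomial, f is continuous on every closed interval.
By the Intermediate Value Theorem, f takes the value 0 somewhere in the open interval.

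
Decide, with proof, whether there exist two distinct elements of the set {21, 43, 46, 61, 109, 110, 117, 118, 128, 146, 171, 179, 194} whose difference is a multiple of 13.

No, no such pair exists.

Reduce each element modulo 13: 21↦8, 43↦4, 46↦7, 61↦9, 109↦5, 110↦6, 117↦0, 118↦1, 128↦11, 146↦3, 171↦2, 179↦10, 194↦12.
These 13 residues are pairwise different, hence no difference of two elements is divisible by 13.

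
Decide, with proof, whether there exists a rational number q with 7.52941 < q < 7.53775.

q = 113/15

Look for a denominator N such that an integer falls strictly between N·7.52941 and N·7.53775. N = 15 works: 15·7.52941 = 112.94115 < 113 < 113.06625 = 15·7.53775.
Dividing back, 7.52941 < 113/15 < 7.53775, and 113/15 is rational.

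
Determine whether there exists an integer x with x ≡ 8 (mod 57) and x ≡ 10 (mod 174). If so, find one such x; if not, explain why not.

Both moduli are multiples of 3 = gcd(57, 174), so any solution would satisfy x ≡ 8 and x ≡ 10 modulo 3 simultaneously.
These are incompatible: 8 − 10 = -2 is not divisible by 3.
Therefore no such x exists.

No, no such integer exists.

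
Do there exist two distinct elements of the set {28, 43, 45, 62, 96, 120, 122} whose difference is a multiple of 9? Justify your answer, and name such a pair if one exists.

Two integers differ by a multiple of 9 exactly when they have the same residue mod 9. The residues are 28↦1, 43↦7, 45↦0, 62↦8, 96↦6, 120↦3, 122↦5.
These 7 residues are pairwise different, hence no difference of two elements is divisible by 9.

There is no such pair.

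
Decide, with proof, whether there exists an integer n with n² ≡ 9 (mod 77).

n = 25

Take n = 25. Then 25² = 625 = 8·77 + 9, so 25² ≡ 9 (mod 77).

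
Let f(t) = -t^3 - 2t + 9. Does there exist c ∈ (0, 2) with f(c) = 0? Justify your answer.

Such a root exists.

f(0) = 9 and f(2) = -3, which have opposite signs.
As a polynomial, f is continuous on every closed interval.
So by the Intermediate Value Theorem there is a c strictly between 0 and 2 with f(c) = 0.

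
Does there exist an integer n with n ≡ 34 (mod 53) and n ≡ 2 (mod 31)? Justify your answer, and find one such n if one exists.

Since 53 and 31 share no common factor, CRT says the pair of congruences has a solution (unique mod 1643).
Write n = 34 + 53t and require 34 + 53t ≡ 2 (mod 31), i.e. 53t ≡ 30 (mod 31).
53 ≡ 22 (mod 31), so this reads 22t ≡ 30 (mod 31). Note 22·24 = 528 ≡ 1 (mod 31) (as 528 − 1 = 17·31), so 22⁻¹ ≡ 24.
Multiplying by 24: t ≡ 24·30 = 720 ≡ 7 (mod 31).
Taking t = 7 gives n = 34 + 53·7 = 405.
Indeed 405 ≡ 34 (mod 53) and 405 ≡ 2 (mod 31).

n = 405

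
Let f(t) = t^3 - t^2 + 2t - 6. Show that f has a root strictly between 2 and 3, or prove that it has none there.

Evaluate at the endpoints: f(2) = 2, f(3) = 18 — same sign (positive).
f'(t) = 3t^2 - 2t + 2 has discriminant (-2)² − 4·3·2 = -20 < 0, so f' has no real roots and is positive for every real t.
So f is strictly increasing; between 2 and 3 its values lie between f(2) = 2 and f(3) = 18, all positive. Therefore f has no root in (2, 3).

No.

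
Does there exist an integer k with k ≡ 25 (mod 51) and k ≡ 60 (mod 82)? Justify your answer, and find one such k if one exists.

k = 3340

Since 51 and 82 share no common factor, CRT says the pair of congruences has a solution (unique mod 4182).
Any solution of the first congruence is k = 25 + 51t; substituting into the second, 51t ≡ 60 − 25 ≡ 35 (mod 82).
Invert 51 mod 82 by the Euclidean algorithm: 82 = 1·51 + 31, 51 = 1·31 + 20, 31 = 1·20 + 11, 20 = 1·11 + 9, 11 = 1·9 + 2, 9 = 4·2 + 1, 2 = 2·1 + 0; back-substituting, 1 = 9 − 4·2 = 9 − 4·(11 − 1·9) = −4·11 + 5·9 = −4·11 + 5·(20 − 1·11) = 5·20 − 9·11 = 5·20 − 9·(31 − 1·20) = −9·31 + 14·20 = −9·31 + 14·(51 − 1·31) = 14·51 − 23·31 = 14·51 − 23·(82 − 1·51) = −23·82 + 37·51. Hence 51·37 ≡ 1, so 51⁻¹ ≡ 37 (mod 82).
Multiplying by 37: t ≡ 37·35 = 1295 ≡ 65 (mod 82).
Taking t = 65 gives k = 25 + 51·65 = 3340.
Indeed 3340 ≡ 25 (mod 51) and 3340 ≡ 60 (mod 82).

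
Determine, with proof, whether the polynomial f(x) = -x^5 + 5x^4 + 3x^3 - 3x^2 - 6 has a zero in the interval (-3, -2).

f(-3) = 534 and f(-2) = 70, both positive, so a sign-change argument is unavailable; we show f keeps this sign on the whole interval.
Substitute x = -2 − u, where 0 < u < 1 on the interval. Expanding, f(-2 − u) = u^5 + 15u^4 + 77u^3 + 179u^2 + 192u + 70.
The nonzero coefficients here are all positive, so for u > 0 every term is positive (or zero), and the constant term 70 is strictly positive.
So f is strictly positive on (-3, -2); no root exists in the interval.

No such root exists.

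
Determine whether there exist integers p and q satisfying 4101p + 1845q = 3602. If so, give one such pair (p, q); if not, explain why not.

gcd(4101, 1845) = 3, so every integer of the form 4101p + 1845q is a multiple of 3.
However 3602 leaves remainder 2 on division by 3.
Therefore 4101p + 1845q = 3602 has no solution in integers.

No, no such integers exist.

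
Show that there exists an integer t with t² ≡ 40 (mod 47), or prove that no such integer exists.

47 is prime, so by Euler's criterion 40 is a square mod 47 iff 40^((47−1)/2) = 40^23 ≡ 1 (mod 47).
Repeated squaring mod 47: 40^2 = 1600 ≡ 2; 40^4 ≡ 2² = 4 ≡ 4; 40^8 ≡ 4² = 16 ≡ 16; 40^16 ≡ 16² = 256 ≡ 21.
Since 23 = 16 + 4 + 2 + 1, 40^23 ≡ 21 · 4 · 2 · 40; multiplying out mod 47: 21·4 = 84 ≡ 37, then 37·2 = 74 ≡ 27, then 27·40 = 1080 ≡ 46. Thus 40^23 ≡ 46 ≡ −1 (mod 47).
By Euler's criterion 40 is a quadratic non-residue mod 47: no t satisfies t² ≡ 40 (mod 47).

No such integer exists.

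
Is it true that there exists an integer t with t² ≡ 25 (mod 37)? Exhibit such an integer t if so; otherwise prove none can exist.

t = 5

Take t = 5. Then 5² = 25, and since 0 ≤ 25 < 37 this is already reduced: 5² ≡ 25 (mod 37).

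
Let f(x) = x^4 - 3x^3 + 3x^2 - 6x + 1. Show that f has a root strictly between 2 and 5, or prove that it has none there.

f(2) = -7 and f(5) = 296, which have opposite signs.
f is continuous everywhere (it is a polynomial), in particular on [2, 5].
By the Intermediate Value Theorem f must vanish at some point of (2, 5).

Such a root exists.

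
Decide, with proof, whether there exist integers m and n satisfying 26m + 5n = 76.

Since gcd(26, 5) = 1, every integer is an integer combination of 26 and 5.
Euclidean algorithm: 26 = 5·5 + 1, 5 = 5·1 + 0.
Working back up the chain: 1 = 26 − 5·5. So 26·1 + 5·(-5) = 1.
Times 76: 26·76 + 5·(-380) = 76, so (76, -380) solves it.
The general solution is m = 76 + 5k, n = -380 − 26k; taking k = -15 gives the smaller pair m = 1, n = 10.
Indeed 26·1 + 5·10 = 26 + 50 = 76.

m = 1, n = 10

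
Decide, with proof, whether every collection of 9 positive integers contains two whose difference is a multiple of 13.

Consider the 9 integers 8, 9, …, 16. They lie in distinct residue classes modulo 13, since 9 ≤ 13.
No two share a residue, so no pair has difference divisible by 13; the claim fails for this set.

No, the set {8, 9, 10, 11, 12, 13, 14, 15, 16} is a counterexample.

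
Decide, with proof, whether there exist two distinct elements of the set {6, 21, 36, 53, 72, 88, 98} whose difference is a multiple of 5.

6 and 21 are such a pair.

Reduce each element mod 5: 6↦1, 21↦1, 36↦1, 53↦3, 72↦2, 88↦3, 98↦3. The residue 1 repeats (at 6 and 21), and 21 − 6 = 15 = 3·5.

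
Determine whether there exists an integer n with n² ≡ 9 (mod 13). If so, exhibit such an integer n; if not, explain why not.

Take n = 10. Then 10² = 100 = 7·13 + 9, so 10² ≡ 9 (mod 13).

n = 10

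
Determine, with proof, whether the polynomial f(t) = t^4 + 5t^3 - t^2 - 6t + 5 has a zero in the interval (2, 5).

No such root exists.

f(2) = 45 and f(5) = 1200, both positive, so a sign-change argument is unavailable; we show f keeps this sign on the whole interval.
Substitute t = 2 + u, where 0 < u < 3 on the interval. Expanding, f(2 + u) = u^4 + 13u^3 + 53u^2 + 82u + 45.
The nonzero coefficients here are all positive, so for u > 0 every term is positive (or zero), and the constant term 45 is strictly positive.
Therefore f(t) > 0 throughout (2, 5), and f has no zero there.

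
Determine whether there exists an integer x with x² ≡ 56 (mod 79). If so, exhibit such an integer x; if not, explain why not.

No, no such integer exists.

79 is prime, so by Euler's criterion 56 is a square mod 79 iff 56^((79−1)/2) = 56^39 ≡ 1 (mod 79).
Repeated squaring mod 79: 56^2 = 3136 ≡ 55; 56^4 ≡ 55² = 3025 ≡ 23; 56^8 ≡ 23² = 529 ≡ 55; 56^16 ≡ 55² = 3025 ≡ 23; 56^32 ≡ 23² = 529 ≡ 55.
Since 39 = 32 + 4 + 2 + 1, 56^39 ≡ 55 · 23 · 55 · 56; multiplying out mod 79: 55·23 = 1265 ≡ 1, then 1·55 = 55 ≡ 55, then 55·56 = 3080 ≡ 78. Thus 56^39 ≡ 78 ≡ −1 (mod 79).
The value −1 means 56 is a non-residue modulo 79, so x² ≡ 56 (mod 79) is impossible.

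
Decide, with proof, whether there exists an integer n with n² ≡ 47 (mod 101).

n = 59

Take n = 59. Then 59² = 3481 = 34·101 + 47, so 59² ≡ 47 (mod 101).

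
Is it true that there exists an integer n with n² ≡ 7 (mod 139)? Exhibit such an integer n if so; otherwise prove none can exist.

Take n = 29. Then 29² = 841 = 6·139 + 7, so 29² ≡ 7 (mod 139).

n = 29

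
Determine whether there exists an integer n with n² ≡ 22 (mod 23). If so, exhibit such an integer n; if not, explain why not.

Apply Euler's criterion with the prime 23: 22 is a quadratic residue iff 22^11 ≡ 1 (mod 23), and a non-residue iff it is ≡ −1.
Repeated squaring mod 23: 22^2 = 484 ≡ 1; 22^4 ≡ 1² = 1 ≡ 1; 22^8 ≡ 1² = 1 ≡ 1.
Since 11 = 8 + 2 + 1, 22^11 ≡ 1 · 1 · 22; multiplying out mod 23: 1·1 = 1 ≡ 1, then 1·22 = 22 ≡ 22. Thus 22^11 ≡ 22 ≡ −1 (mod 23).
By Euler's criterion 22 is a quadratic non-residue mod 23: no n satisfies n² ≡ 22 (mod 23).

No, no such integer exists.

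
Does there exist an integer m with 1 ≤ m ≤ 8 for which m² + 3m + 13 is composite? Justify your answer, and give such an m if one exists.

The values for m = 1, 2, …, 8 are 17, 23, 31, 41, 53, 67, 83, 101, and each of these is prime.
So no value in the range makes the expression composite.

No such integer m in that range exists.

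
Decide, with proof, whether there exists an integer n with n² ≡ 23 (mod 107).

Take n = 68. Then 68² = 4624 = 43·107 + 23, so 68² ≡ 23 (mod 107).

n = 68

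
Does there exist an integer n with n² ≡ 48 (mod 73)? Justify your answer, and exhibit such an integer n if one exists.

Take n = 62. Then 62² = 3844 = 52·73 + 48, so 62² ≡ 48 (mod 73).

n = 62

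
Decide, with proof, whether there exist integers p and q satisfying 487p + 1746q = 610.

p = 790, q = -220

487 and 1746 are coprime, so 487p + 1746q ranges over all of ℤ.
Euclidean algorithm: 1746 = 3·487 + 285, 487 = 1·285 + 202, 285 = 1·202 + 83, 202 = 2·83 + 36, 83 = 2·36 + 11, 36 = 3·11 + 3, 11 = 3·3 + 2, 3 = 1·2 + 1, 2 = 2·1 + 0.
Unwinding: 1 = 3 − 1·2 = 3 − (11 − 3·3) = −11 + 4·3 = −11 + 4·(36 − 3·11) = 4·36 − 13·11 = 4·36 − 13·(83 − 2·36) = −13·83 + 30·36 = −13·83 + 30·(202 − 2·83) = 30·202 − 73·83 = 30·202 − 73·(285 − 1·202) = −73·285 + 103·202 = −73·285 + 103·(487 − 1·285) = 103·487 − 176·285 = 103·487 − 176·(1746 − 3·487) = −176·1746 + 631·487, i.e. 487·631 + 1746·(-176) = 1.
Multiplying through by 610: p = 631·610 = 384910, q = (-176)·610 = -107360 is a solution.
Shifting by a multiple of (1746, −487) keeps it a solution: p = 384910 − 220·1746 = 790, q = -107360 + 220·487 = -220.
Indeed 487·790 + 1746·(-220) = 384730 − 384120 = 610.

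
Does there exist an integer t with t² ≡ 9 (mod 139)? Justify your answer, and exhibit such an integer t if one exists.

Take t = 3. Then 3² = 9, and since 0 ≤ 9 < 139 this is already reduced: 3² ≡ 9 (mod 139).

t = 3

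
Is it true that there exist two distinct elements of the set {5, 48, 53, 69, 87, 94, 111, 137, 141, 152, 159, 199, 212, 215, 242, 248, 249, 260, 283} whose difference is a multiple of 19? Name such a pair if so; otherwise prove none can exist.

No, no such pair exists.

Reduce each element modulo 19: 5↦5, 48↦10, 53↦15, 69↦12, 87↦11, 94↦18, 111↦16, 137↦4, 141↦8, 152↦0, 159↦7, 199↦9, 212↦3, 215↦6, 242↦14, 248↦1, 249↦2, 260↦13, 283↦17.
No residue repeats among the 19 elements, so no pair has difference ≡ 0 (mod 19).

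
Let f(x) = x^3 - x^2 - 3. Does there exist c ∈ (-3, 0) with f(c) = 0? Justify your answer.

f has no root in that interval.

The endpoint values f(-3) = -39 and f(0) = -3 are both negative. Claim: f(x) < 0 for every x in (-3, 0).
Substitute x = −u, where 0 < u < 3 on the interval. Expanding, f(−u) = -u^3 - u^2 - 3.
All 3 nonzero coefficients of this polynomial in u are negative; hence for u > 0 the value is a sum of negative terms (the constant -3 among them).
So f is strictly negative on (-3, 0); no root exists in the interval.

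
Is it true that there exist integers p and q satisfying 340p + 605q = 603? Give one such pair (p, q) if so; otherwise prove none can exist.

gcd(340, 605) = 5, so every integer of the form 340p + 605q is a multiple of 5.
But 603 = 5·120 + 3, so 5 ∤ 603.
Hence no integers p, q satisfy the equation.

No such integers exist.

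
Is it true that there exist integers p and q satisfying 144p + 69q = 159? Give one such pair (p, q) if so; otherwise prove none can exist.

gcd(144, 69) = 3, and 3 divides 159, so integer solutions exist.
Dividing through by 3 reduces the equation to 48p + 23q = 53.
Run the Euclidean algorithm on 48 and 23: 48 = 2·23 + 2, 23 = 11·2 + 1, 2 = 2·1 + 0.
Unwinding: 1 = 23 − 11·2 = 23 − 11·(48 − 2·23) = −11·48 + 23·23, i.e. 48·(-11) + 23·23 = 1.
Multiplying through by 53: p = (-11)·53 = -583, q = 23·53 = 1219 is a solution.
Shifting by a multiple of (23, −48) keeps it a solution: p = -583 + 26·23 = 15, q = 1219 − 26·48 = -29.
Indeed 144·15 + 69·(-29) = 2160 − 2001 = 159.

p = 15, q = -29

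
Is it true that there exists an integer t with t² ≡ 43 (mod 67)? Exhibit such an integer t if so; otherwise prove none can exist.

67 is prime, so by Euler's criterion 43 is a square mod 67 iff 43^((67−1)/2) = 43^33 ≡ 1 (mod 67).
Repeated squaring mod 67: 43^2 = 1849 ≡ 40; 43^4 ≡ 40² = 1600 ≡ 59; 43^8 ≡ 59² = 3481 ≡ 64; 43^16 ≡ 64² = 4096 ≡ 9; 43^32 ≡ 9² = 81 ≡ 14.
Since 33 = 32 + 1, 43^33 ≡ 14 · 43; multiplying out mod 67: 14·43 = 602 ≡ 66. Thus 43^33 ≡ 66 ≡ −1 (mod 67).
The value −1 means 43 is a non-residue modulo 67, so t² ≡ 43 (mod 67) is impossible.

There is no such integer.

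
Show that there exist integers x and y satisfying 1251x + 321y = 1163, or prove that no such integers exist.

No such integers exist.

Both 1251 and 321 are divisible by gcd(1251, 321) = 3, hence so is any combination 1251x + 321y.
But 1163 = 3·387 + 2, so 3 ∤ 1163.
Therefore 1251x + 321y = 1163 has no solution in integers.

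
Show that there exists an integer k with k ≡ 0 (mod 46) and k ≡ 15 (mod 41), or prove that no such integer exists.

Since 46 and 41 share no common factor, CRT says the pair of congruences has a solution (unique mod 1886).
Any solution of the first congruence is k = 0 + 46t; substituting into the second, 46t ≡ 15 − 0 ≡ 15 (mod 41).
46 ≡ 5 (mod 41), so this reads 5t ≡ 15 (mod 41). Note 5·33 = 165 ≡ 1 (mod 41) (as 165 − 1 = 4·41), so 5⁻¹ ≡ 33.
Multiplying by 33: t ≡ 33·15 = 495 ≡ 3 (mod 41).
With t = 3: k = 0 + 46·3 = 138.
Check: 138 mod 46 = 0, 138 mod 41 = 15. ✓

k = 138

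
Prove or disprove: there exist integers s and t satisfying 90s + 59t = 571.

s = 7, t = -1

90 and 59 are coprime, so 90s + 59t ranges over all of ℤ.
Run the Euclidean algorithm on 90 and 59: 90 = 1·59 + 31, 59 = 1·31 + 28, 31 = 1·28 + 3, 28 = 9·3 + 1, 3 = 3·1 + 0.
Back-substituting, 1 = 28 − 9·3 = 28 − 9·(31 − 1·28) = −9·31 + 10·28 = −9·31 + 10·(59 − 1·31) = 10·59 − 19·31 = 10·59 − 19·(90 − 1·59) = −19·90 + 29·59; that is, 90·(-19) + 59·29 = 1.
Scaling by 571 gives the particular solution (s, t) = (-10849, 16559).
Shifting by a multiple of (59, −90) keeps it a solution: s = -10849 + 184·59 = 7, t = 16559 − 184·90 = -1.
Check: 90·7 + 59·(-1) = 630 − 59 = 571. ✓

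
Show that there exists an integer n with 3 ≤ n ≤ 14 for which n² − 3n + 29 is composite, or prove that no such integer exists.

n = 11

At n = 11: 11² − 3·11 + 29 = 117 = 3·39, which is composite.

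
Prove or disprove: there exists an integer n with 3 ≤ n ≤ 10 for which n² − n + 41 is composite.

No, no such integer n in that range exists.

The values for n = 3, 4, …, 10 are 47, 53, 61, 71, 83, 97, 113, 131, and each of these is prime.
So no value in the range makes the expression composite.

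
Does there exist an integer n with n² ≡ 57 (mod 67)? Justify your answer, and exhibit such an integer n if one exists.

No, no such integer exists.

Apply Euler's criterion with the prime 67: 57 is a quadratic residue iff 57^33 ≡ 1 (mod 67), and a non-residue iff it is ≡ −1.
Squaring successively (mod 67): 57^2 = 3249 ≡ 33; 57^4 ≡ 33² = 1089 ≡ 17; 57^8 ≡ 17² = 289 ≡ 21; 57^16 ≡ 21² = 441 ≡ 39; 57^32 ≡ 39² = 1521 ≡ 47.
Since 33 = 32 + 1, 57^33 ≡ 47 · 57; multiplying out mod 67: 47·57 = 2679 ≡ 66. Thus 57^33 ≡ 66 ≡ −1 (mod 67).
By Euler's criterion 57 is a quadratic non-residue mod 67: no n satisfies n² ≡ 57 (mod 67).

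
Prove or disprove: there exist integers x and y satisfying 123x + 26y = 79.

123 and 26 are coprime, so 123x + 26y ranges over all of ℤ.
Run the Euclidean algorithm on 123 and 26: 123 = 4·26 + 19, 26 = 1·19 + 7, 19 = 2·7 + 5, 7 = 1·5 + 2, 5 = 2·2 + 1, 2 = 2·1 + 0.
Unwinding: 1 = 5 − 2·2 = 5 − 2·(7 − 1·5) = −2·7 + 3·5 = −2·7 + 3·(19 − 2·7) = 3·19 − 8·7 = 3·19 − 8·(26 − 1·19) = −8·26 + 11·19 = −8·26 + 11·(123 − 4·26) = 11·123 − 52·26, i.e. 123·11 + 26·(-52) = 1.
Scaling by 79 gives the particular solution (x, y) = (869, -4108).
The general solution is x = 869 + 26k, y = -4108 − 123k; taking k = -33 gives the smaller pair x = 11, y = -49.
Check: 123·11 + 26·(-49) = 1353 − 1274 = 79. ✓

x = 11, y = -49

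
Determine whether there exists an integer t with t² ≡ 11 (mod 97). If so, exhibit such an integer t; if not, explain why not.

Take t = 37. Then 37² = 1369 = 14·97 + 11, so 37² ≡ 11 (mod 97).

t = 37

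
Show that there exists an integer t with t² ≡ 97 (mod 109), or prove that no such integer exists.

Take t = 36. Then 36² = 1296 = 11·109 + 97, so 36² ≡ 97 (mod 109).

t = 36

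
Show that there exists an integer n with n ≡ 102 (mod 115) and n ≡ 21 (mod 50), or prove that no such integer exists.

gcd(115, 50) = 5. If n ≡ 102 (mod 115) and n ≡ 21 (mod 50), then n ≡ 102 (mod 5) and n ≡ 21 (mod 5).
But 102 mod 5 = 2 while 21 mod 5 = 1, a contradiction.
Hence the system has no solution.

No, no such integer exists.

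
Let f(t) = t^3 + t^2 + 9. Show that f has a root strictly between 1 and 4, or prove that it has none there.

No.

f(1) = 11 and f(4) = 89, both positive, so a sign-change argument is unavailable; we show f keeps this sign on the whole interval.
Shift to the endpoint 1: with t = 1 + u (0 < u < 3), one computes f(1 + u) = u^3 + 4u^2 + 5u + 11.
All 4 nonzero coefficients of this polynomial in u are positive; hence for u > 0 the value is a sum of positive terms (the constant 11 among them).
So f is strictly positive on (1, 4); no root exists in the interval.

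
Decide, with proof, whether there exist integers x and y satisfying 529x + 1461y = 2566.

x = 1267, y = -457

529 and 1461 are coprime, so 529x + 1461y ranges over all of ℤ.
Run the Euclidean algorithm on 1461 and 529: 1461 = 2·529 + 403, 529 = 1·403 + 126, 403 = 3·126 + 25, 126 = 5·25 + 1, 25 = 25·1 + 0.
Working back up the chain: 1 = 126 − 5·25 = 126 − 5·(403 − 3·126) = −5·403 + 16·126 = −5·403 + 16·(529 − 1·403) = 16·529 − 21·403 = 16·529 − 21·(1461 − 2·529) = −21·1461 + 58·529. So 529·58 + 1461·(-21) = 1.
Multiplying through by 2566: x = 58·2566 = 148828, y = (-21)·2566 = -53886 is a solution.
Subtracting 101·1461 from x and adding 101·529 to y gives the tidier solution (1267, -457).
Check: 529·1267 + 1461·(-457) = 670243 − 667677 = 2566. ✓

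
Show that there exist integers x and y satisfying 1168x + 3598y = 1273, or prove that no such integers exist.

Any value of 1168x + 3598y is a multiple of gcd(1168, 3598) = 2.
However 1273 leaves remainder 1 on division by 2.
Therefore 1168x + 3598y = 1273 has no solution in integers.

No, no such integers exist.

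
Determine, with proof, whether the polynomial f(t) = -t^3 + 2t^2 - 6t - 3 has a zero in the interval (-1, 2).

f(-1) = 6 and f(2) = -15, which have opposite signs.
As a polynomial, f is continuous on every closed interval.
By the Intermediate Value Theorem, f takes the value 0 somewhere in the open interval.

Yes, f has a root in the interval.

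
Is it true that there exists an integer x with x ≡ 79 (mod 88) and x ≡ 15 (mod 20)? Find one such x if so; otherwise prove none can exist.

x = 255

gcd(88, 20) = 4. A simultaneous solution exists iff 79 ≡ 15 (mod 4); here 79 mod 4 = 3 = 15 mod 4, so it does.
Step through x = 79, 79 + 88, 79 + 2·88, …: the values 79, 167, 255 reduce mod 20 to 19, 7, 15. The value 255 hits 15.
Verify: 255 = 2·88 + 79 and 255 = 12·20 + 15. ✓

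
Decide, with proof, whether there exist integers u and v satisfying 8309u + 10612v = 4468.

Both 8309 and 10612 are divisible by gcd(8309, 10612) = 7, hence so is any combination 8309u + 10612v.
However 4468 leaves remainder 2 on division by 7.
Therefore 8309u + 10612v = 4468 has no solution in integers.

No such integers exist.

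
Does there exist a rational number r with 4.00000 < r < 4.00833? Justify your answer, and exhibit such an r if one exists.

r = 485/121

Multiplying by 121: 121·4.00000 = 484.00000 and 121·4.00833 = 485.00793, so the integer 485 lies strictly between them.
Dividing back, 4.00000 < 485/121 < 4.00833, and 485/121 is rational.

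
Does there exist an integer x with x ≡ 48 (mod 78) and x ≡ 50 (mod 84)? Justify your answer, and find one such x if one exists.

No such integer exists.

Reduce both congruences modulo 6, which divides 78 and 84: they say x ≡ 48 (mod 6) and x ≡ 50 (mod 6).
These are incompatible: 48 − 50 = -2 is not divisible by 6.
Hence the system has no solution.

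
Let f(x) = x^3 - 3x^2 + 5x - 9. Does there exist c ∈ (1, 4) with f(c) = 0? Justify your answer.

Such a root exists.

f(1) = -6 and f(4) = 27, which have opposite signs.
Since f is a polynomial it is continuous on [1, 4].
By the Intermediate Value Theorem f must vanish at some point of (1, 4).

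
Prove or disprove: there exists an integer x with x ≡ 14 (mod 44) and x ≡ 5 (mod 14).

Reduce both congruences modulo 2, which divides 44 and 14: they say x ≡ 14 (mod 2) and x ≡ 5 (mod 2).
But 14 mod 2 = 0 while 5 mod 2 = 1, a contradiction.
So no integer satisfies both congruences.

No, no such integer exists.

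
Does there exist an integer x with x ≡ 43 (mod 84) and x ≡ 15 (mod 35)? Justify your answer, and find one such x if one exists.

x = 295

Here gcd(84, 35) = 7, and both 43 and 15 leave remainder 1 mod 7, so the system is consistent.
The integers ≡ 43 (mod 84) are 43, 127, 211, 295, …; their remainders mod 35 are 8, 22, 1, 15, so x = 295 is the first that is ≡ 15 (mod 35).
Verify: 295 = 3·84 + 43 and 295 = 8·35 + 15. ✓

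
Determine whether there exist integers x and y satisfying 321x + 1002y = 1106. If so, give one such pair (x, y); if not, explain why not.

Any value of 321x + 1002y is a multiple of gcd(321, 1002) = 3.
But 1106 = 3·368 + 2, so 3 ∤ 1106.
Hence no integers x, y satisfy the equation.

No, no such integers exist.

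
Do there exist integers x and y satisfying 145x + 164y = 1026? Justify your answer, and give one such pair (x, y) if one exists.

145 and 164 are coprime, so 145x + 164y ranges over all of ℤ.
Dividing repeatedly: 164 = 1·145 + 19, 145 = 7·19 + 12, 19 = 1·12 + 7, 12 = 1·7 + 5, 7 = 1·5 + 2, 5 = 2·2 + 1, 2 = 2·1 + 0.
Working back up the chain: 1 = 5 − 2·2 = 5 − 2·(7 − 1·5) = −2·7 + 3·5 = −2·7 + 3·(12 − 1·7) = 3·12 − 5·7 = 3·12 − 5·(19 − 1·12) = −5·19 + 8·12 = −5·19 + 8·(145 − 7·19) = 8·145 − 61·19 = 8·145 − 61·(164 − 1·145) = −61·164 + 69·145. So 145·69 + 164·(-61) = 1.
Scaling by 1026 gives the particular solution (x, y) = (70794, -62586).
The general solution is x = 70794 + 164k, y = -62586 − 145k; taking k = -431 gives the smaller pair x = 110, y = -91.
Check: 145·110 + 164·(-91) = 15950 − 14924 = 1026. ✓

x = 110, y = -91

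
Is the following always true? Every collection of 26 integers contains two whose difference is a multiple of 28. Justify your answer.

Take the 26 consecutive integers 32, 33, …, 57: their residues mod 28 are all distinct because 26 ≤ 28.
Any two of them differ by at most 25 < 28 and by at least 1, so no difference is a multiple of 28.

No, the set {32, 33, 34, 35, 36, 37, 38, 39, 40, 41, 42, 43, 44, 45, 46, 47, 48, 49, 50, 51, 52, 53, 54, 55, 56, 57} is a counterexample.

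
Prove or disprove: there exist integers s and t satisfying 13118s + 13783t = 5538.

No, no such integers exist.

Any value of 13118s + 13783t is a multiple of gcd(13118, 13783) = 7.
But 5538 = 7·791 + 1, so 7 ∤ 5538.
Therefore 13118s + 13783t = 5538 has no solution in integers.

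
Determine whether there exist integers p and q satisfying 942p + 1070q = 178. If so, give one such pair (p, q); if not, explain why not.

Every value of 942p + 1070q is a multiple of gcd(942, 1070) = 2; since 2 ∣ 178, solutions exist.
Dividing through by 2 reduces the equation to 471p + 535q = 89.
Dividing repeatedly: 535 = 1·471 + 64, 471 = 7·64 + 23, 64 = 2·23 + 18, 23 = 1·18 + 5, 18 = 3·5 + 3, 5 = 1·3 + 2, 3 = 1·2 + 1, 2 = 2·1 + 0.
Back-substituting, 1 = 3 − 1·2 = 3 − (5 − 1·3) = −5 + 2·3 = −5 + 2·(18 − 3·5) = 2·18 − 7·5 = 2·18 − 7·(23 − 1·18) = −7·23 + 9·18 = −7·23 + 9·(64 − 2·23) = 9·64 − 25·23 = 9·64 − 25·(471 − 7·64) = −25·471 + 184·64 = −25·471 + 184·(535 − 1·471) = 184·535 − 209·471; that is, 471·(-209) + 535·184 = 1.
Scaling by 89 gives the particular solution (p, q) = (-18601, 16376).
Shifting by a multiple of (535, −471) keeps it a solution: p = -18601 + 35·535 = 124, q = 16376 − 35·471 = -109.
Check: 942·124 + 1070·(-109) = 116808 − 116630 = 178. ✓

p = 124, q = -109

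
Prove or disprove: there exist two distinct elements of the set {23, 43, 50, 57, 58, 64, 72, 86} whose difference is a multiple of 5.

Both 23 and 43 leave remainder 3 on division by 5; their difference 20 = 4·5 is a multiple of 5.

The pair (23, 43) works.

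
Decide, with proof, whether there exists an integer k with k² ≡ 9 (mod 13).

k = 3

Take k = 3. Then 3² = 9, and since 0 ≤ 9 < 13 this is already reduced: 3² ≡ 9 (mod 13).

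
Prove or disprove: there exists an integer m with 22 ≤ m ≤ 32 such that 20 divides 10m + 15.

No such integer m in that range exists.

At m = 22, 10·22 + 15 = 235 ≡ 15 (mod 20), and each step in m adds 10, giving residues 15, 5, 15, 5, 15, 5, 15, 5, 15, 5, 15 for m = 22, 23, …, 32.
The residue 0 does not occur, so no m in [22, 32] makes 10m + 15 a multiple of 20.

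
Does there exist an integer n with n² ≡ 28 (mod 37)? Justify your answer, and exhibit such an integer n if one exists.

n = 18

n = 18 works: 18² = 324, and 324 − 28 = 296 = 8·37.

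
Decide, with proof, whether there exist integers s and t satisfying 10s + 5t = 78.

Both 10 and 5 are divisible by gcd(10, 5) = 5, hence so is any combination 10s + 5t.
But 78 is not a multiple of 5 (it leaves remainder 3).
Hence no integers s, t satisfy the equation.

No, no such integers exist.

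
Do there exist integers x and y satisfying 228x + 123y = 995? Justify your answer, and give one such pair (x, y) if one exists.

gcd(228, 123) = 3, so every integer of the form 228x + 123y is a multiple of 3.
However 995 leaves remainder 2 on division by 3.
So the equation is unsolvable over ℤ.

No such integers exist.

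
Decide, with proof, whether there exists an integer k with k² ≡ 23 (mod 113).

Apply Euler's criterion with the prime 113: 23 is a quadratic residue iff 23^56 ≡ 1 (mod 113), and a non-residue iff it is ≡ −1.
Repeated squaring mod 113: 23^2 = 529 ≡ 77; 23^4 ≡ 77² = 5929 ≡ 53; 23^8 ≡ 53² = 2809 ≡ 97; 23^16 ≡ 97² = 9409 ≡ 30; 23^32 ≡ 30² = 900 ≡ 109.
Since 56 = 32 + 16 + 8, 23^56 ≡ 109 · 30 · 97; multiplying out mod 113: 109·30 = 3270 ≡ 106, then 106·97 = 10282 ≡ 112. Thus 23^56 ≡ 112 ≡ −1 (mod 113).
The value −1 means 23 is a non-residue modulo 113, so k² ≡ 23 (mod 113) is impossible.

There is no such integer.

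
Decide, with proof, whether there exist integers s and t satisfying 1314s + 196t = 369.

No, no such integers exist.

Any value of 1314s + 196t is a multiple of gcd(1314, 196) = 2.
However 369 leaves remainder 1 on division by 2.
Therefore 1314s + 196t = 369 has no solution in integers.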